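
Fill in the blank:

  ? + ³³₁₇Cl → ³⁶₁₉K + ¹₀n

alpha particle

Conserve mass number: A + 33 = 36 + 1, so A = 4.
Conserve atomic number: Z + 17 = 19 + 0, so Z = 2.
A = 4 and Z = 2 is ⁴₂He — an alpha particle.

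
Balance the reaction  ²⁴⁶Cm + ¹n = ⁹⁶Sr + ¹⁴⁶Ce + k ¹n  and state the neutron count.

5

Conserve mass number: 247 = 96 + 146 + k, so k = 247 − 242 = 5.
Check atomic number: 96 = 38 + 58 + 0 = 96. ✓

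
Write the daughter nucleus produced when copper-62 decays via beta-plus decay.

Ni-62

Beta-plus decay: mass number changes by +0, atomic number by -1.
A: 62 = 62; Z: 29 − 1 = 28.
Z = 28 is nickel, so the daughter is nickel-62.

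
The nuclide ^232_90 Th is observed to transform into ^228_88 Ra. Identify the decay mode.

ΔA = 228 − 232 = -4; ΔZ = 88 − 90 = -2.
A drops by 4 and Z drops by 2 — the signature of alpha emission.

alpha decay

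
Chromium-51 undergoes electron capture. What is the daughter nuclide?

V-51

Electron capture: mass number changes by +0, atomic number by -1.
A: 51 = 51; Z: 24 − 1 = 23.
Z = 23 is vanadium, so the daughter is vanadium-51.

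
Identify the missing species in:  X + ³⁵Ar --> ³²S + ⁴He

Conserve mass number: A + 35 = 32 + 4, so A = 1.
Conserve atomic number: Z + 18 = 16 + 2, so Z = 0.
A = 1 and Z = 0 is ¹n — a neutron.

neutron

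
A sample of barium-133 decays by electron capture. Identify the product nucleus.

Electron capture: mass number changes by +0, atomic number by -1.
A: 133 = 133; Z: 56 − 1 = 55.
Z = 55 is caesium, so the daughter is caesium-133.

Cs-133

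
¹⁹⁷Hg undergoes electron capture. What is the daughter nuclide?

Electron capture: mass number changes by +0, atomic number by -1.
A: 197 = 197; Z: 80 − 1 = 79.
Z = 79 is gold, so the daughter is ¹⁹⁷Au.

Au-197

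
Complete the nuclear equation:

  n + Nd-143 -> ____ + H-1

Conserve mass number: 1 + 143 = A + 1, so A = 143.
Conserve atomic number: 0 + 60 = Z + 1, so Z = 59.
Z = 59 is praseodymium, so the species is Pr-143.

Pr-143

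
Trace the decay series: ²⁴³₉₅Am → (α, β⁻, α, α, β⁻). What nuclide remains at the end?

Pa-231

Start: (A, Z) = (243, 95).
After α: (239, 93).
After β⁻: (239, 94).
After α: (235, 92).
After α: (231, 90).
After β⁻: (231, 91).
Z = 91 is protactinium.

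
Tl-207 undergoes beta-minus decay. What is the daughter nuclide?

Beta-minus decay: mass number changes by +0, atomic number by +1.
A: 207 = 207; Z: 81 + 1 = 82.
Z = 82 is lead, so the daughter is Pb-207.

Pb-207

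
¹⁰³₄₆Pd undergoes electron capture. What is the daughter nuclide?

Electron capture: mass number changes by +0, atomic number by -1.
A: 103 = 103; Z: 46 − 1 = 45.
Z = 45 is rhodium, so the daughter is ¹⁰³₄₅Rh.

Rh-103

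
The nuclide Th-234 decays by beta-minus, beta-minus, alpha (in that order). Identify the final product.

Th-230

Start: (A, Z) = (234, 90).
After β⁻: (234, 91).
After β⁻: (234, 92).
After α: (230, 90).
Z = 90 is thorium.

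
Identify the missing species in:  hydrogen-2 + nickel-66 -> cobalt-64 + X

alpha particle

Conserve mass number: 2 + 66 = 64 + A, so A = 4.
Conserve atomic number: 1 + 28 = 27 + Z, so Z = 2.
A = 4 and Z = 2 is helium-4 — an alpha particle.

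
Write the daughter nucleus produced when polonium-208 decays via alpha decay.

Alpha decay: mass number changes by -4, atomic number by -2.
A: 208 − 4 = 204; Z: 84 − 2 = 82.
Z = 82 is lead, so the daughter is lead-204.

Pb-204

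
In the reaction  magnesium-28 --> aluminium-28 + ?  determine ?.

beta-minus particle

Conserve mass number: 28 = 28 + A, so A = 0.
Conserve atomic number: 12 = 13 + Z, so Z = -1.
A = 0 and Z = -1 is e⁻ — a beta-minus particle.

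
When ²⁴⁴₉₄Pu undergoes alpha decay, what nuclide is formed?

U-240

Alpha decay: mass number changes by -4, atomic number by -2.
A: 244 − 4 = 240; Z: 94 − 2 = 92.
Z = 92 is uranium, so the daughter is ²⁴⁰₉₂U.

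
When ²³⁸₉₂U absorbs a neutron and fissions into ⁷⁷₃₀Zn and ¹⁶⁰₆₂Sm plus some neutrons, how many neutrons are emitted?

2

Conserve mass number: 239 = 77 + 160 + k, so k = 239 − 237 = 2.
Check atomic number: 92 = 30 + 62 + 0 = 92. ✓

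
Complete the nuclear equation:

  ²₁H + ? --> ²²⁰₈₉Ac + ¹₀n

Conserve mass number: 2 + A = 220 + 1, so A = 219.
Conserve atomic number: 1 + Z = 89 + 0, so Z = 88.
Z = 88 is radium, so the species is ²¹⁹₈₈Ra.

Ra-219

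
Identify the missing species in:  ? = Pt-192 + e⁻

Conserve mass number: A = 192 + 0, so A = 192.
Conserve atomic number: Z = 78 − 1, so Z = 77.
Z = 77 is iridium, so the species is Ir-192.

Ir-192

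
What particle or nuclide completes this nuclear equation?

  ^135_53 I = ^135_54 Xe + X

beta-minus particle

Conserve mass number: 135 = 135 + A, so A = 0.
Conserve atomic number: 53 = 54 + Z, so Z = -1.
A = 0 and Z = -1 is ^0_-1 e — a beta-minus particle.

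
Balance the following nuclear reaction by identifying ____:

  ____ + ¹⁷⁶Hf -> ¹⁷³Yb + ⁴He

Conserve mass number: A + 176 = 173 + 4, so A = 1.
Conserve atomic number: Z + 72 = 70 + 2, so Z = 0.
A = 1 and Z = 0 is ¹n — a neutron.

neutron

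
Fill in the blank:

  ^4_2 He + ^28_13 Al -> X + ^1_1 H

Si-31

Conserve mass number: 4 + 28 = A + 1, so A = 31.
Conserve atomic number: 2 + 13 = Z + 1, so Z = 14.
Z = 14 is silicon, so the species is ^31_14 Si.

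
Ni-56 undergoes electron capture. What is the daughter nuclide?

Electron capture: mass number changes by +0, atomic number by -1.
A: 56 = 56; Z: 28 − 1 = 27.
Z = 27 is cobalt, so the daughter is Co-56.

Co-56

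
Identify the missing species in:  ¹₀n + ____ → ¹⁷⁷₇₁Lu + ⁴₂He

Conserve mass number: 1 + A = 177 + 4, so A = 180.
Conserve atomic number: 0 + Z = 71 + 2, so Z = 73.
Z = 73 is tantalum, so the species is ¹⁸⁰₇₃Ta.

Ta-180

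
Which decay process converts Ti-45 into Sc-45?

beta-plus decay or electron capture

ΔA = 45 − 45 = 0; ΔZ = 21 − 22 = -1.
A is unchanged and Z drops by 1 — a proton has become a neutron (β⁺ emission or electron capture).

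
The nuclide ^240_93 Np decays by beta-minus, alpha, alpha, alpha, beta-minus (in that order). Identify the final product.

Ac-228

Start: (A, Z) = (240, 93).
After β⁻: (240, 94).
After α: (236, 92).
After α: (232, 90).
After α: (228, 88).
After β⁻: (228, 89).
Z = 89 is actinium.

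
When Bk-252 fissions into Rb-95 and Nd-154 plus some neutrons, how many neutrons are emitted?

Conserve mass number: 252 = 95 + 154 + k, so k = 252 − 249 = 3.
Check atomic number: 97 = 37 + 60 + 0 = 97. ✓

3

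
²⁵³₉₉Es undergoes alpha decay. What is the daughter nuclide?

Bk-249

Alpha decay: mass number changes by -4, atomic number by -2.
A: 253 − 4 = 249; Z: 99 − 2 = 97.
Z = 97 is berkelium, so the daughter is ²⁴⁹₉₇Bk.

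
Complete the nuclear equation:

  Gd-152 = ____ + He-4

Conserve mass number: 152 = A + 4, so A = 148.
Conserve atomic number: 64 = Z + 2, so Z = 62.
Z = 62 is samarium, so the species is Sm-148.

Sm-148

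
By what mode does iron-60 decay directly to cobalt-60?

ΔA = 60 − 60 = 0; ΔZ = 27 − 26 = +1.
A is unchanged and Z rises by 1 — a neutron has become a proton (β⁻ decay).

beta-minus decay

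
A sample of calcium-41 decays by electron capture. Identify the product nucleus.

Electron capture: mass number changes by +0, atomic number by -1.
A: 41 = 41; Z: 20 − 1 = 19.
Z = 19 is potassium, so the daughter is potassium-41.

K-41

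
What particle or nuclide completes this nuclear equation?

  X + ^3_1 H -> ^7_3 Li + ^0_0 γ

alpha particle

Conserve mass number: A + 3 = 7 + 0, so A = 4.
Conserve atomic number: Z + 1 = 3 + 0, so Z = 2.
A = 4 and Z = 2 is ^4_2 He — an alpha particle.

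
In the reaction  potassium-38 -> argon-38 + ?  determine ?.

Conserve mass number: 38 = 38 + A, so A = 0.
Conserve atomic number: 19 = 18 + Z, so Z = 1.
A = 0 and Z = 1 is e⁺ — a positron.

positron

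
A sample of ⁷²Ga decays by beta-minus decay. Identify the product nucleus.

Beta-minus decay: mass number changes by +0, atomic number by +1.
A: 72 = 72; Z: 31 + 1 = 32.
Z = 32 is germanium, so the daughter is ⁷²Ge.

Ge-72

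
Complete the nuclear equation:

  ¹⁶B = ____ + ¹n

Conserve mass number: 16 = A + 1, so A = 15.
Conserve atomic number: 5 = Z + 0, so Z = 5.
Z = 5 is boron, so the species is ¹⁵B.

B-15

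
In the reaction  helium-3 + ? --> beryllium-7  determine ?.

alpha particle

Conserve mass number: 3 + A = 7, so A = 4.
Conserve atomic number: 2 + Z = 4, so Z = 2.
A = 4 and Z = 2 is helium-4 — an alpha particle.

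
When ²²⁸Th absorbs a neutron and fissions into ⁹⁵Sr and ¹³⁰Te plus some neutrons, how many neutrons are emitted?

4

Conserve mass number: 229 = 95 + 130 + k, so k = 229 − 225 = 4.
Check atomic number: 90 = 38 + 52 + 0 = 90. ✓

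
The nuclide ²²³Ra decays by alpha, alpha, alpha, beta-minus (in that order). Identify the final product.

Bi-211

Start: (A, Z) = (223, 88).
After α: (219, 86).
After α: (215, 84).
After α: (211, 82).
After β⁻: (211, 83).
Z = 83 is bismuth.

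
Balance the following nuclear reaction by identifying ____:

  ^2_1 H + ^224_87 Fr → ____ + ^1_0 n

Conserve mass number: 2 + 224 = A + 1, so A = 225.
Conserve atomic number: 1 + 87 = Z + 0, so Z = 88.
Z = 88 is radium, so the species is ^225_88 Ra.

Ra-225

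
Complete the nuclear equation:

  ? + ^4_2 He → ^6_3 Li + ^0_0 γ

Conserve mass number: A + 4 = 6 + 0, so A = 2.
Conserve atomic number: Z + 2 = 3 + 0, so Z = 1.
A = 2 and Z = 1 is ^2_1 H — a deuteron.

deuteron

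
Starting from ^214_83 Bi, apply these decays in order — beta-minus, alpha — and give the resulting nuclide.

Start: (A, Z) = (214, 83).
After β⁻: (214, 84).
After α: (210, 82).
Z = 82 is lead.

Pb-210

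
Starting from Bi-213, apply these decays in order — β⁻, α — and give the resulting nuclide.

Start: (A, Z) = (213, 83).
After β⁻: (213, 84).
After α: (209, 82).
Z = 82 is lead.

Pb-209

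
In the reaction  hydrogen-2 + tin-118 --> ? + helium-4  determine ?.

Conserve mass number: 2 + 118 = A + 4, so A = 116.
Conserve atomic number: 1 + 50 = Z + 2, so Z = 49.
Z = 49 is indium, so the species is indium-116.

In-116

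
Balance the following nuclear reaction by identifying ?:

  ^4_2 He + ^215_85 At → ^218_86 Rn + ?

proton

Conserve mass number: 4 + 215 = 218 + A, so A = 1.
Conserve atomic number: 2 + 85 = 86 + Z, so Z = 1.
A = 1 and Z = 1 is ^1_1 H — a proton.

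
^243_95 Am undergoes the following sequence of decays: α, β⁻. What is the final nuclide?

Pu-239

Start: (A, Z) = (243, 95).
After α: (239, 93).
After β⁻: (239, 94).
Z = 94 is plutonium.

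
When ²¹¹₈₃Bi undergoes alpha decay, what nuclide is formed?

Alpha decay: mass number changes by -4, atomic number by -2.
A: 211 − 4 = 207; Z: 83 − 2 = 81.
Z = 81 is thallium, so the daughter is ²⁰⁷₈₁Tl.

Tl-207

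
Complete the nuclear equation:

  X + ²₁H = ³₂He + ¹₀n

Conserve mass number: A + 2 = 3 + 1, so A = 2.
Conserve atomic number: Z + 1 = 2 + 0, so Z = 1.
A = 2 and Z = 1 is ²₁H — a deuteron.

deuteron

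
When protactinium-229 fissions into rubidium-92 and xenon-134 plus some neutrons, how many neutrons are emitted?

Conserve mass number: 229 = 92 + 134 + k, so k = 229 − 226 = 3.
Check atomic number: 91 = 37 + 54 + 0 = 91. ✓

3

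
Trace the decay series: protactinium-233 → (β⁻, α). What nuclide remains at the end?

Start: (A, Z) = (233, 91).
After β⁻: (233, 92).
After α: (229, 90).
Z = 90 is thorium.

Th-229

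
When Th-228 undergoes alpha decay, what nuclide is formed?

Ra-224

Alpha decay: mass number changes by -4, atomic number by -2.
A: 228 − 4 = 224; Z: 90 − 2 = 88.
Z = 88 is radium, so the daughter is Ra-224.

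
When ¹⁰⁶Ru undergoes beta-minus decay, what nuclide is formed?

Beta-minus decay: mass number changes by +0, atomic number by +1.
A: 106 = 106; Z: 44 + 1 = 45.
Z = 45 is rhodium, so the daughter is ¹⁰⁶Rh.

Rh-106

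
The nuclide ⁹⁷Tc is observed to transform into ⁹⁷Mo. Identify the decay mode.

beta-plus decay or electron capture

ΔA = 97 − 97 = 0; ΔZ = 42 − 43 = -1.
A is unchanged and Z drops by 1 — a proton has become a neutron (β⁺ emission or electron capture).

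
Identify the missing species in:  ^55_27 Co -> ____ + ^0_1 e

Fe-55

Conserve mass number: 55 = A + 0, so A = 55.
Conserve atomic number: 27 = Z + 1, so Z = 26.
Z = 26 is iron, so the species is ^55_26 Fe.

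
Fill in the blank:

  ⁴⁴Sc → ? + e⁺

Ca-44

Conserve mass number: 44 = A + 0, so A = 44.
Conserve atomic number: 21 = Z + 1, so Z = 20.
Z = 20 is calcium, so the species is ⁴⁴Ca.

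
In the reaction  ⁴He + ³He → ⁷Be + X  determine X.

gamma ray

Conserve mass number: 4 + 3 = 7 + A, so A = 0.
Conserve atomic number: 2 + 2 = 4 + Z, so Z = 0.
A = 0 and Z = 0 is γ — a gamma ray.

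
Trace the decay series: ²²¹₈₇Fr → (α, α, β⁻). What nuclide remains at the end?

Po-213

Start: (A, Z) = (221, 87).
After α: (217, 85).
After α: (213, 83).
After β⁻: (213, 84).
Z = 84 is polonium.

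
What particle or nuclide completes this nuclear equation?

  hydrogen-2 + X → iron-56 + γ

Mn-54

Conserve mass number: 2 + A = 56 + 0, so A = 54.
Conserve atomic number: 1 + Z = 26 + 0, so Z = 25.
Z = 25 is manganese, so the species is manganese-54.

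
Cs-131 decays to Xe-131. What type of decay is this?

ΔA = 131 − 131 = 0; ΔZ = 54 − 55 = -1.
A is unchanged and Z drops by 1 — a proton has become a neutron (β⁺ emission or electron capture).

beta-plus decay or electron capture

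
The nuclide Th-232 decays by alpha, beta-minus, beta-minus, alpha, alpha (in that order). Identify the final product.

Start: (A, Z) = (232, 90).
After α: (228, 88).
After β⁻: (228, 89).
After β⁻: (228, 90).
After α: (224, 88).
After α: (220, 86).
Z = 86 is radon.

Rn-220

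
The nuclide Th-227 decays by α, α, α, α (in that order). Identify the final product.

Pb-211

Start: (A, Z) = (227, 90).
After α: (223, 88).
After α: (219, 86).
After α: (215, 84).
After α: (211, 82).
Z = 82 is lead.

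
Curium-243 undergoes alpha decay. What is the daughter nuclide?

Alpha decay: mass number changes by -4, atomic number by -2.
A: 243 − 4 = 239; Z: 96 − 2 = 94.
Z = 94 is plutonium, so the daughter is plutonium-239.

Pu-239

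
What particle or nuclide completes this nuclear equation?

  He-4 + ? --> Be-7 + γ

Conserve mass number: 4 + A = 7 + 0, so A = 3.
Conserve atomic number: 2 + Z = 4 + 0, so Z = 2.
Z = 2 is helium, so the species is He-3.

He-3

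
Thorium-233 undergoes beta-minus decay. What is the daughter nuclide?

Beta-minus decay: mass number changes by +0, atomic number by +1.
A: 233 = 233; Z: 90 + 1 = 91.
Z = 91 is protactinium, so the daughter is protactinium-233.

Pa-233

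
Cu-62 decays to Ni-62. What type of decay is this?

beta-plus decay or electron capture

ΔA = 62 − 62 = 0; ΔZ = 28 − 29 = -1.
A is unchanged and Z drops by 1 — a proton has become a neutron (β⁺ emission or electron capture).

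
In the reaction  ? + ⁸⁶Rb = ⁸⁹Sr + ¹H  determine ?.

alpha particle

Conserve mass number: A + 86 = 89 + 1, so A = 4.
Conserve atomic number: Z + 37 = 38 + 1, so Z = 2.
A = 4 and Z = 2 is ⁴He — an alpha particle.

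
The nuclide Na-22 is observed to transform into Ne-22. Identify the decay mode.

beta-plus decay or electron capture

ΔA = 22 − 22 = 0; ΔZ = 10 − 11 = -1.
A is unchanged and Z drops by 1 — a proton has become a neutron (β⁺ emission or electron capture).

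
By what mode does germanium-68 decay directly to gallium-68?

beta-plus decay or electron capture

ΔA = 68 − 68 = 0; ΔZ = 31 − 32 = -1.
A is unchanged and Z drops by 1 — a proton has become a neutron (β⁺ emission or electron capture).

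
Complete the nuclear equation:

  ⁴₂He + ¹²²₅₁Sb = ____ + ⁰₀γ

Conserve mass number: 4 + 122 = A + 0, so A = 126.
Conserve atomic number: 2 + 51 = Z + 0, so Z = 53.
Z = 53 is iodine, so the species is ¹²⁶₅₃I.

I-126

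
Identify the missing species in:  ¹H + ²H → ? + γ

He-3

Conserve mass number: 1 + 2 = A + 0, so A = 3.
Conserve atomic number: 1 + 1 = Z + 0, so Z = 2.
Z = 2 is helium, so the species is ³He.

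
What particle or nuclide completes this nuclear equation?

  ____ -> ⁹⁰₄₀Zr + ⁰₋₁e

Y-90

Conserve mass number: A = 90 + 0, so A = 90.
Conserve atomic number: Z = 40 − 1, so Z = 39.
Z = 39 is yttrium, so the species is ⁹⁰₃₉Y.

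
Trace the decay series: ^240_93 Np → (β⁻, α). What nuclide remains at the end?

U-236

Start: (A, Z) = (240, 93).
After β⁻: (240, 94).
After α: (236, 92).
Z = 92 is uranium.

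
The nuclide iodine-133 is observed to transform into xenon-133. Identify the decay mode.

ΔA = 133 − 133 = 0; ΔZ = 54 − 53 = +1.
A is unchanged and Z rises by 1 — a neutron has become a proton (β⁻ decay).

beta-minus decay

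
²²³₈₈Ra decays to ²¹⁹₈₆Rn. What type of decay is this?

ΔA = 219 − 223 = -4; ΔZ = 86 − 88 = -2.
A drops by 4 and Z drops by 2 — the signature of alpha emission.

alpha decay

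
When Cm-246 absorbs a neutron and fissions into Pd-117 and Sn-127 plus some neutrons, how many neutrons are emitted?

3

Conserve mass number: 247 = 117 + 127 + k, so k = 247 − 244 = 3.
Check atomic number: 96 = 46 + 50 + 0 = 96. ✓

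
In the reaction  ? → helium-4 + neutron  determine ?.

Conserve mass number: A = 4 + 1, so A = 5.
Conserve atomic number: Z = 2 + 0, so Z = 2.
Z = 2 is helium, so the species is helium-5.

He-5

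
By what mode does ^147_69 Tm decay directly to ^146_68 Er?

ΔA = 146 − 147 = -1; ΔZ = 68 − 69 = -1.
A drops by 1 and Z drops by 1 — a proton was emitted.

proton emission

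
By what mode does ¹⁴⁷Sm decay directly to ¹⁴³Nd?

ΔA = 143 − 147 = -4; ΔZ = 60 − 62 = -2.
A drops by 4 and Z drops by 2 — the signature of alpha emission.

alpha decay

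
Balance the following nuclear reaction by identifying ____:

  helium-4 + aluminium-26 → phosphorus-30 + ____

Conserve mass number: 4 + 26 = 30 + A, so A = 0.
Conserve atomic number: 2 + 13 = 15 + Z, so Z = 0.
A = 0 and Z = 0 is γ — a gamma ray.

gamma ray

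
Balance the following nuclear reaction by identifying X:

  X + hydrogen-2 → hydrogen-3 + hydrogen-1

deuteron

Conserve mass number: A + 2 = 3 + 1, so A = 2.
Conserve atomic number: Z + 1 = 1 + 1, so Z = 1.
A = 2 and Z = 1 is hydrogen-2 — a deuteron.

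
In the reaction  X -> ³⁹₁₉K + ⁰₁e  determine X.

Ca-39

Conserve mass number: A = 39 + 0, so A = 39.
Conserve atomic number: Z = 19 + 1, so Z = 20.
Z = 20 is calcium, so the species is ³⁹₂₀Ca.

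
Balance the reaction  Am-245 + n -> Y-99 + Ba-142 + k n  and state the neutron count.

Conserve mass number: 246 = 99 + 142 + k, so k = 246 − 241 = 5.
Check atomic number: 95 = 39 + 56 + 0 = 95. ✓

5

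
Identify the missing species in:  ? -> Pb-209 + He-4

Conserve mass number: A = 209 + 4, so A = 213.
Conserve atomic number: Z = 82 + 2, so Z = 84.
Z = 84 is polonium, so the species is Po-213.

Po-213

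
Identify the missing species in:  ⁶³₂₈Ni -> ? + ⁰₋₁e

Conserve mass number: 63 = A + 0, so A = 63.
Conserve atomic number: 28 = Z − 1, so Z = 29.
Z = 29 is copper, so the species is ⁶³₂₉Cu.

Cu-63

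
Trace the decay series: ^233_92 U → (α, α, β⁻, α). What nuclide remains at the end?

Start: (A, Z) = (233, 92).
After α: (229, 90).
After α: (225, 88).
After β⁻: (225, 89).
After α: (221, 87).
Z = 87 is francium.

Fr-221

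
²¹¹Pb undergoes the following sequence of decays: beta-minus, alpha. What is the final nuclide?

Start: (A, Z) = (211, 82).
After β⁻: (211, 83).
After α: (207, 81).
Z = 81 is thallium.

Tl-207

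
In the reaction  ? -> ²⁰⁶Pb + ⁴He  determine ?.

Po-210

Conserve mass number: A = 206 + 4, so A = 210.
Conserve atomic number: Z = 82 + 2, so Z = 84.
Z = 84 is polonium, so the species is ²¹⁰Po.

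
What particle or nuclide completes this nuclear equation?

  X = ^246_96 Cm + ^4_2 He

Conserve mass number: A = 246 + 4, so A = 250.
Conserve atomic number: Z = 96 + 2, so Z = 98.
Z = 98 is californium, so the species is ^250_98 Cf.

Cf-250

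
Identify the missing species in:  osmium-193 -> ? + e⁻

Conserve mass number: 193 = A + 0, so A = 193.
Conserve atomic number: 76 = Z − 1, so Z = 77.
Z = 77 is iridium, so the species is iridium-193.

Ir-193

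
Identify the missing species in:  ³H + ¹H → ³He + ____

neutron

Conserve mass number: 3 + 1 = 3 + A, so A = 1.
Conserve atomic number: 1 + 1 = 2 + Z, so Z = 0.
A = 1 and Z = 0 is ¹n — a neutron.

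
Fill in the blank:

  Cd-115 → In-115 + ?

Conserve mass number: 115 = 115 + A, so A = 0.
Conserve atomic number: 48 = 49 + Z, so Z = -1.
A = 0 and Z = -1 is e⁻ — a beta-minus particle.

beta-minus particle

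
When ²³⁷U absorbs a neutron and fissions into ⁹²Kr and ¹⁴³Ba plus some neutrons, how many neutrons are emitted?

3

Conserve mass number: 238 = 92 + 143 + k, so k = 238 − 235 = 3.
Check atomic number: 92 = 36 + 56 + 0 = 92. ✓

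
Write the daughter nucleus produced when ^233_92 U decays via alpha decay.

Th-229

Alpha decay: mass number changes by -4, atomic number by -2.
A: 233 − 4 = 229; Z: 92 − 2 = 90.
Z = 90 is thorium, so the daughter is ^229_90 Th.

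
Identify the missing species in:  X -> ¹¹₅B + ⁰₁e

Conserve mass number: A = 11 + 0, so A = 11.
Conserve atomic number: Z = 5 + 1, so Z = 6.
Z = 6 is carbon, so the species is ¹¹₆C.

C-11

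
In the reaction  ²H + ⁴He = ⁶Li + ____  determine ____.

Conserve mass number: 2 + 4 = 6 + A, so A = 0.
Conserve atomic number: 1 + 2 = 3 + Z, so Z = 0.
A = 0 and Z = 0 is γ — a gamma ray.

gamma ray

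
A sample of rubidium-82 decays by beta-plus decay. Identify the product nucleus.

Kr-82

Beta-plus decay: mass number changes by +0, atomic number by -1.
A: 82 = 82; Z: 37 − 1 = 36.
Z = 36 is krypton, so the daughter is krypton-82.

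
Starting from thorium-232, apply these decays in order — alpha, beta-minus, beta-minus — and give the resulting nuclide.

Start: (A, Z) = (232, 90).
After α: (228, 88).
After β⁻: (228, 89).
After β⁻: (228, 90).
Z = 90 is thorium.

Th-228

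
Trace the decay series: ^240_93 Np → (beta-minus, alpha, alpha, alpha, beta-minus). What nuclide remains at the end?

Start: (A, Z) = (240, 93).
After β⁻: (240, 94).
After α: (236, 92).
After α: (232, 90).
After α: (228, 88).
After β⁻: (228, 89).
Z = 89 is actinium.

Ac-228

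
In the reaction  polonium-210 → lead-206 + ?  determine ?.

Conserve mass number: 210 = 206 + A, so A = 4.
Conserve atomic number: 84 = 82 + Z, so Z = 2.
A = 4 and Z = 2 is helium-4 — an alpha particle.

alpha particle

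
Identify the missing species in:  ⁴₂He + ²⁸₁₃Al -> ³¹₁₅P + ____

Conserve mass number: 4 + 28 = 31 + A, so A = 1.
Conserve atomic number: 2 + 13 = 15 + Z, so Z = 0.
A = 1 and Z = 0 is ¹₀n — a neutron.

neutron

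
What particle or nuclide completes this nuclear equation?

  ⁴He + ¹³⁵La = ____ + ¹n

Conserve mass number: 4 + 135 = A + 1, so A = 138.
Conserve atomic number: 2 + 57 = Z + 0, so Z = 59.
Z = 59 is praseodymium, so the species is ¹³⁸Pr.

Pr-138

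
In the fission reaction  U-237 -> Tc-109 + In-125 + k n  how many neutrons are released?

3

Conserve mass number: 237 = 109 + 125 + k, so k = 237 − 234 = 3.
Check atomic number: 92 = 43 + 49 + 0 = 92. ✓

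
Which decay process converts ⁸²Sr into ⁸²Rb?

ΔA = 82 − 82 = 0; ΔZ = 37 − 38 = -1.
A is unchanged and Z drops by 1 — a proton has become a neutron (β⁺ emission or electron capture).

beta-plus decay or electron capture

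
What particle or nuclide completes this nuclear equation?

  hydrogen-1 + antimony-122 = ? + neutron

Te-122

Conserve mass number: 1 + 122 = A + 1, so A = 122.
Conserve atomic number: 1 + 51 = Z + 0, so Z = 52.
Z = 52 is tellurium, so the species is tellurium-122.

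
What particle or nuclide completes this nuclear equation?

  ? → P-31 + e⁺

Conserve mass number: A = 31 + 0, so A = 31.
Conserve atomic number: Z = 15 + 1, so Z = 16.
Z = 16 is sulfur, so the species is S-31.

S-31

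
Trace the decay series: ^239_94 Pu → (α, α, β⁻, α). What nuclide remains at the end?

Ac-227

Start: (A, Z) = (239, 94).
After α: (235, 92).
After α: (231, 90).
After β⁻: (231, 91).
After α: (227, 89).
Z = 89 is actinium.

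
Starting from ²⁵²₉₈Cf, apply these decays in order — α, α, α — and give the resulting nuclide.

Start: (A, Z) = (252, 98).
After α: (248, 96).
After α: (244, 94).
After α: (240, 92).
Z = 92 is uranium.

U-240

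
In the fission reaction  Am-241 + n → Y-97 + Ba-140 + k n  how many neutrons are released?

5

Conserve mass number: 242 = 97 + 140 + k, so k = 242 − 237 = 5.
Check atomic number: 95 = 39 + 56 + 0 = 95. ✓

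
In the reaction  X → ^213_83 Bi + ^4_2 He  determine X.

Conserve mass number: A = 213 + 4, so A = 217.
Conserve atomic number: Z = 83 + 2, so Z = 85.
Z = 85 is astatine, so the species is ^217_85 At.

At-217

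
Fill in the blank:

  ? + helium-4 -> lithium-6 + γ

deuteron

Conserve mass number: A + 4 = 6 + 0, so A = 2.
Conserve atomic number: Z + 2 = 3 + 0, so Z = 1.
A = 2 and Z = 1 is hydrogen-2 — a deuteron.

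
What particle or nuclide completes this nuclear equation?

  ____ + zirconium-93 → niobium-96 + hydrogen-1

alpha particle

Conserve mass number: A + 93 = 96 + 1, so A = 4.
Conserve atomic number: Z + 40 = 41 + 1, so Z = 2.
A = 4 and Z = 2 is helium-4 — an alpha particle.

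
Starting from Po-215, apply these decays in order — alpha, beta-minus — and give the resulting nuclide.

Bi-211

Start: (A, Z) = (215, 84).
After α: (211, 82).
After β⁻: (211, 83).
Z = 83 is bismuth.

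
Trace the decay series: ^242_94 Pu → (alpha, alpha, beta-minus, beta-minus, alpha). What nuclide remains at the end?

Th-230

Start: (A, Z) = (242, 94).
After α: (238, 92).
After α: (234, 90).
After β⁻: (234, 91).
After β⁻: (234, 92).
After α: (230, 90).
Z = 90 is thorium.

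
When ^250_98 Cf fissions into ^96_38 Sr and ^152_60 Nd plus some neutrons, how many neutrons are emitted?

2

Conserve mass number: 250 = 96 + 152 + k, so k = 250 − 248 = 2.
Check atomic number: 98 = 38 + 60 + 0 = 98. ✓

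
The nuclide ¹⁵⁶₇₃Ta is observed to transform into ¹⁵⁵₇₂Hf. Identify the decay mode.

proton emission

ΔA = 155 − 156 = -1; ΔZ = 72 − 73 = -1.
A drops by 1 and Z drops by 1 — a proton was emitted.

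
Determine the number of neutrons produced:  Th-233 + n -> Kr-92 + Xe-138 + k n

Conserve mass number: 234 = 92 + 138 + k, so k = 234 − 230 = 4.
Check atomic number: 90 = 36 + 54 + 0 = 90. ✓

4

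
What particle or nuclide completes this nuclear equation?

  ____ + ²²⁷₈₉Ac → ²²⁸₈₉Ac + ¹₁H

deuteron

Conserve mass number: A + 227 = 228 + 1, so A = 2.
Conserve atomic number: Z + 89 = 89 + 1, so Z = 1.
A = 2 and Z = 1 is ²₁H — a deuteron.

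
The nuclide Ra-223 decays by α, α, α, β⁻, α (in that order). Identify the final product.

Start: (A, Z) = (223, 88).
After α: (219, 86).
After α: (215, 84).
After α: (211, 82).
After β⁻: (211, 83).
After α: (207, 81).
Z = 81 is thallium.

Tl-207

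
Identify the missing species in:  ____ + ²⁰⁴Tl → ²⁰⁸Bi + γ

alpha particle

Conserve mass number: A + 204 = 208 + 0, so A = 4.
Conserve atomic number: Z + 81 = 83 + 0, so Z = 2.
A = 4 and Z = 2 is ⁴He — an alpha particle.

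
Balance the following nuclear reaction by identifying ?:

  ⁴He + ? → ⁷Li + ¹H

Conserve mass number: 4 + A = 7 + 1, so A = 4.
Conserve atomic number: 2 + Z = 3 + 1, so Z = 2.
A = 4 and Z = 2 is ⁴He — an alpha particle.

alpha particle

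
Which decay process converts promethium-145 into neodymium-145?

ΔA = 145 − 145 = 0; ΔZ = 60 − 61 = -1.
A is unchanged and Z drops by 1 — a proton has become a neutron (β⁺ emission or electron capture).

beta-plus decay or electron capture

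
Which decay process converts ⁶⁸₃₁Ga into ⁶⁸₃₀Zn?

ΔA = 68 − 68 = 0; ΔZ = 30 − 31 = -1.
A is unchanged and Z drops by 1 — a proton has become a neutron (β⁺ emission or electron capture).

beta-plus decay or electron capture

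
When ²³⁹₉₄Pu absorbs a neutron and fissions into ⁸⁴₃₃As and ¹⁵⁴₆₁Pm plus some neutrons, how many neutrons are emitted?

Conserve mass number: 240 = 84 + 154 + k, so k = 240 − 238 = 2.
Check atomic number: 94 = 33 + 61 + 0 = 94. ✓

2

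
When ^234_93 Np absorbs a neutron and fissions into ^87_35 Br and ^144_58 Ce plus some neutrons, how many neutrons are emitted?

Conserve mass number: 235 = 87 + 144 + k, so k = 235 − 231 = 4.
Check atomic number: 93 = 35 + 58 + 0 = 93. ✓

4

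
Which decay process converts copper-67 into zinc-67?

ΔA = 67 − 67 = 0; ΔZ = 30 − 29 = +1.
A is unchanged and Z rises by 1 — a neutron has become a proton (β⁻ decay).

beta-minus decay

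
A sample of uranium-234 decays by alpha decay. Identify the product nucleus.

Alpha decay: mass number changes by -4, atomic number by -2.
A: 234 − 4 = 230; Z: 92 − 2 = 90.
Z = 90 is thorium, so the daughter is thorium-230.

Th-230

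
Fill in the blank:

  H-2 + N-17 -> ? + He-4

Conserve mass number: 2 + 17 = A + 4, so A = 15.
Conserve atomic number: 1 + 7 = Z + 2, so Z = 6.
Z = 6 is carbon, so the species is C-15.

C-15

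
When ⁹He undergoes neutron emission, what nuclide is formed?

He-8

Neutron emission: mass number changes by -1, atomic number by +0.
A: 9 − 1 = 8; Z: 2 = 2.
Z = 2 is helium, so the daughter is ⁸He.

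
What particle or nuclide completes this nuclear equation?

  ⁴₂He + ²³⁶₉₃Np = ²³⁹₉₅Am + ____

Conserve mass number: 4 + 236 = 239 + A, so A = 1.
Conserve atomic number: 2 + 93 = 95 + Z, so Z = 0.
A = 1 and Z = 0 is ¹₀n — a neutron.

neutron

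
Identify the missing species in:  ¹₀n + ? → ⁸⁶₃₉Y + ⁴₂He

Nb-89

Conserve mass number: 1 + A = 86 + 4, so A = 89.
Conserve atomic number: 0 + Z = 39 + 2, so Z = 41.
Z = 41 is niobium, so the species is ⁸⁹₄₁Nb.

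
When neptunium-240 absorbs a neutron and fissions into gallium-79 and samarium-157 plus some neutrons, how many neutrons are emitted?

Conserve mass number: 241 = 79 + 157 + k, so k = 241 − 236 = 5.
Check atomic number: 93 = 31 + 62 + 0 = 93. ✓

5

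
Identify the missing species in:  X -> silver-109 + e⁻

Conserve mass number: A = 109 + 0, so A = 109.
Conserve atomic number: Z = 47 − 1, so Z = 46.
Z = 46 is palladium, so the species is palladium-109.

Pd-109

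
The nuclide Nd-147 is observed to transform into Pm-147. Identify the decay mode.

beta-minus decay

ΔA = 147 − 147 = 0; ΔZ = 61 − 60 = +1.
A is unchanged and Z rises by 1 — a neutron has become a proton (β⁻ decay).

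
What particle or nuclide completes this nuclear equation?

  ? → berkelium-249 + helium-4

Conserve mass number: A = 249 + 4, so A = 253.
Conserve atomic number: Z = 97 + 2, so Z = 99.
Z = 99 is einsteinium, so the species is einsteinium-253.

Es-253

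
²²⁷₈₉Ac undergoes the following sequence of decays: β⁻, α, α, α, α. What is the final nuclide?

Pb-211

Start: (A, Z) = (227, 89).
After β⁻: (227, 90).
After α: (223, 88).
After α: (219, 86).
After α: (215, 84).
After α: (211, 82).
Z = 82 is lead.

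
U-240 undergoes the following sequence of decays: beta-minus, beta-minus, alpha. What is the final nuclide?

Start: (A, Z) = (240, 92).
After β⁻: (240, 93).
After β⁻: (240, 94).
After α: (236, 92).
Z = 92 is uranium.

U-236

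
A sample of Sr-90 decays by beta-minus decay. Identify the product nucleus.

Beta-minus decay: mass number changes by +0, atomic number by +1.
A: 90 = 90; Z: 38 + 1 = 39.
Z = 39 is yttrium, so the daughter is Y-90.

Y-90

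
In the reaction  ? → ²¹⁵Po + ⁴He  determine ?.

Conserve mass number: A = 215 + 4, so A = 219.
Conserve atomic number: Z = 84 + 2, so Z = 86.
Z = 86 is radon, so the species is ²¹⁹Rn.

Rn-219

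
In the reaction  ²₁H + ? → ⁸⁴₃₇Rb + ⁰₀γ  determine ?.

Conserve mass number: 2 + A = 84 + 0, so A = 82.
Conserve atomic number: 1 + Z = 37 + 0, so Z = 36.
Z = 36 is krypton, so the species is ⁸²₃₆Kr.

Kr-82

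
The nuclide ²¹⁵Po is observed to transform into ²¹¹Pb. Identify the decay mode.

alpha decay

ΔA = 211 − 215 = -4; ΔZ = 82 − 84 = -2.
A drops by 4 and Z drops by 2 — the signature of alpha emission.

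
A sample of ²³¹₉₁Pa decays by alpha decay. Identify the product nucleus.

Alpha decay: mass number changes by -4, atomic number by -2.
A: 231 − 4 = 227; Z: 91 − 2 = 89.
Z = 89 is actinium, so the daughter is ²²⁷₈₉Ac.

Ac-227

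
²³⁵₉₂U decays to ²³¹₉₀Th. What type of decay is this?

alpha decay

ΔA = 231 − 235 = -4; ΔZ = 90 − 92 = -2.
A drops by 4 and Z drops by 2 — the signature of alpha emission.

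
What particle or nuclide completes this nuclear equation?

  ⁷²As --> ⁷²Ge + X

Conserve mass number: 72 = 72 + A, so A = 0.
Conserve atomic number: 33 = 32 + Z, so Z = 1.
A = 0 and Z = 1 is e⁺ — a positron.

positron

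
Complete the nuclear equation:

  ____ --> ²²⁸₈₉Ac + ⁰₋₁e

Ra-228

Conserve mass number: A = 228 + 0, so A = 228.
Conserve atomic number: Z = 89 − 1, so Z = 88.
Z = 88 is radium, so the species is ²²⁸₈₈Ra.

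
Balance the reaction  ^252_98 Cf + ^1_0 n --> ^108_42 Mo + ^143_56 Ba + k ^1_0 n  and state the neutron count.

Conserve mass number: 253 = 108 + 143 + k, so k = 253 − 251 = 2.
Check atomic number: 98 = 42 + 56 + 0 = 98. ✓

2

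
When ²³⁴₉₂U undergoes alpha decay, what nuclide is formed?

Alpha decay: mass number changes by -4, atomic number by -2.
A: 234 − 4 = 230; Z: 92 − 2 = 90.
Z = 90 is thorium, so the daughter is ²³⁰₉₀Th.

Th-230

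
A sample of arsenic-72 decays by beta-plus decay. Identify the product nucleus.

Beta-plus decay: mass number changes by +0, atomic number by -1.
A: 72 = 72; Z: 33 − 1 = 32.
Z = 32 is germanium, so the daughter is germanium-72.

Ge-72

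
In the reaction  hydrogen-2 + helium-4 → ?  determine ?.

Li-6

Conserve mass number: 2 + 4 = A, so A = 6.
Conserve atomic number: 1 + 2 = Z, so Z = 3.
Z = 3 is lithium, so the species is lithium-6.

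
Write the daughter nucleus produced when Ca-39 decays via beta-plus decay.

K-39

Beta-plus decay: mass number changes by +0, atomic number by -1.
A: 39 = 39; Z: 20 − 1 = 19.
Z = 19 is potassium, so the daughter is K-39.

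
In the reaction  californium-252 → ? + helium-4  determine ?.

Cm-248

Conserve mass number: 252 = A + 4, so A = 248.
Conserve atomic number: 98 = Z + 2, so Z = 96.
Z = 96 is curium, so the species is curium-248.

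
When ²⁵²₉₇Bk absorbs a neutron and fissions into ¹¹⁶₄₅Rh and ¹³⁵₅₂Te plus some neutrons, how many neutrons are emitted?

Conserve mass number: 253 = 116 + 135 + k, so k = 253 − 251 = 2.
Check atomic number: 97 = 45 + 52 + 0 = 97. ✓

2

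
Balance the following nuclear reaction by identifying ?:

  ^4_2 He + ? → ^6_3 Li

deuteron

Conserve mass number: 4 + A = 6, so A = 2.
Conserve atomic number: 2 + Z = 3, so Z = 1.
A = 2 and Z = 1 is ^2_1 H — a deuteron.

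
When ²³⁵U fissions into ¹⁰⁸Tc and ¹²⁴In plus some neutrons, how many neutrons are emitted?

3

Conserve mass number: 235 = 108 + 124 + k, so k = 235 − 232 = 3.
Check atomic number: 92 = 43 + 49 + 0 = 92. ✓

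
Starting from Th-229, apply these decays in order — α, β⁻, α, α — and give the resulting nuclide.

Start: (A, Z) = (229, 90).
After α: (225, 88).
After β⁻: (225, 89).
After α: (221, 87).
After α: (217, 85).
Z = 85 is astatine.

At-217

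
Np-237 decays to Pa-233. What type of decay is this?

ΔA = 233 − 237 = -4; ΔZ = 91 − 93 = -2.
A drops by 4 and Z drops by 2 — the signature of alpha emission.

alpha decay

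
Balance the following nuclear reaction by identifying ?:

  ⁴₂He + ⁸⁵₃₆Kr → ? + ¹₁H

Conserve mass number: 4 + 85 = A + 1, so A = 88.
Conserve atomic number: 2 + 36 = Z + 1, so Z = 37.
Z = 37 is rubidium, so the species is ⁸⁸₃₇Rb.

Rb-88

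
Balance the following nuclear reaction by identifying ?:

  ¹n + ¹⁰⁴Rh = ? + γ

Conserve mass number: 1 + 104 = A + 0, so A = 105.
Conserve atomic number: 0 + 45 = Z + 0, so Z = 45.
Z = 45 is rhodium, so the species is ¹⁰⁵Rh.

Rh-105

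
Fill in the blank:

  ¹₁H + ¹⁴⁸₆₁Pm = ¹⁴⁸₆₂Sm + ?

neutron

Conserve mass number: 1 + 148 = 148 + A, so A = 1.
Conserve atomic number: 1 + 61 = 62 + Z, so Z = 0.
A = 1 and Z = 0 is ¹₀n — a neutron.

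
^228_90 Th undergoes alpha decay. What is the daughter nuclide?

Alpha decay: mass number changes by -4, atomic number by -2.
A: 228 − 4 = 224; Z: 90 − 2 = 88.
Z = 88 is radium, so the daughter is ^224_88 Ra.

Ra-224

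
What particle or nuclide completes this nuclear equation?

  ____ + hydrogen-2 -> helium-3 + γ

proton

Conserve mass number: A + 2 = 3 + 0, so A = 1.
Conserve atomic number: Z + 1 = 2 + 0, so Z = 1.
A = 1 and Z = 1 is hydrogen-1 — a proton.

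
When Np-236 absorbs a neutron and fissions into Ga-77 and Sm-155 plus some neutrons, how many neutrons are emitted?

5

Conserve mass number: 237 = 77 + 155 + k, so k = 237 − 232 = 5.
Check atomic number: 93 = 31 + 62 + 0 = 93. ✓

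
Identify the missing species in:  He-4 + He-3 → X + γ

Conserve mass number: 4 + 3 = A + 0, so A = 7.
Conserve atomic number: 2 + 2 = Z + 0, so Z = 4.
Z = 4 is beryllium, so the species is Be-7.

Be-7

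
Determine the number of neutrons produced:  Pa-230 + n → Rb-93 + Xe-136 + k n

Conserve mass number: 231 = 93 + 136 + k, so k = 231 − 229 = 2.
Check atomic number: 91 = 37 + 54 + 0 = 91. ✓

2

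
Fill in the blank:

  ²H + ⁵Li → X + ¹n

Be-6

Conserve mass number: 2 + 5 = A + 1, so A = 6.
Conserve atomic number: 1 + 3 = Z + 0, so Z = 4.
Z = 4 is beryllium, so the species is ⁶Be.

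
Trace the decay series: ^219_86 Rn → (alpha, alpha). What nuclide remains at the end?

Start: (A, Z) = (219, 86).
After α: (215, 84).
After α: (211, 82).
Z = 82 is lead.

Pb-211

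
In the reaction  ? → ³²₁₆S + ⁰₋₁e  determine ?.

Conserve mass number: A = 32 + 0, so A = 32.
Conserve atomic number: Z = 16 − 1, so Z = 15.
Z = 15 is phosphorus, so the species is ³²₁₅P.

P-32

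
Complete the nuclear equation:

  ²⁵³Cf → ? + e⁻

Conserve mass number: 253 = A + 0, so A = 253.
Conserve atomic number: 98 = Z − 1, so Z = 99.
Z = 99 is einsteinium, so the species is ²⁵³Es.

Es-253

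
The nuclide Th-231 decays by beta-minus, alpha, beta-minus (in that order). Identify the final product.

Th-227

Start: (A, Z) = (231, 90).
After β⁻: (231, 91).
After α: (227, 89).
After β⁻: (227, 90).
Z = 90 is thorium.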